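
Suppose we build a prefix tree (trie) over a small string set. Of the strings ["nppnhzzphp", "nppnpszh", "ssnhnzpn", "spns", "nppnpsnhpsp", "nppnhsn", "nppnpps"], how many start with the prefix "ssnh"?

Walk to "ssnh"; the words in its subtree are exactly those with that prefix.
Words under "ssnh": ssnhnzpn
Count: 1

1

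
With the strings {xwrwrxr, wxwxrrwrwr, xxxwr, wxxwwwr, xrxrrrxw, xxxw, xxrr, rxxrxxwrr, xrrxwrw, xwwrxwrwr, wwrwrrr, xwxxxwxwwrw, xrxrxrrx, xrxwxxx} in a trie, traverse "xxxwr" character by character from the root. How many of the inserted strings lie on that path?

2

Traverse "xxxwr" character by character; count nodes along the way that are marked as word ends.
Prefixes of the query that are stored words: "xxxw", "xxxwr"
Count: 2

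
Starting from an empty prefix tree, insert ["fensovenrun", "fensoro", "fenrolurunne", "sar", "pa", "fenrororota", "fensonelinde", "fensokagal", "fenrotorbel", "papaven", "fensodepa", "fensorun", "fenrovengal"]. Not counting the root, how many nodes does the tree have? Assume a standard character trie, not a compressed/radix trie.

68

For each word, the new-node count is its length minus the longest prefix already in the trie:
  "fensovenrun" → 11 new (f, e, n, s, o, v, e, n, r, u, n)
  "fensoro" → prefix "fenso" already present; 2 new (r, o)
  "fenrolurunne" → prefix "fen" already present; 9 new (r, o, l, u, r, u, n, n, e)
  "sar" → 3 new (s, a, r)
  "pa" → 2 new (p, a)
  "fenrororota" → prefix "fenro" already present; 6 new (r, o, r, o, t, a)
  "fensonelinde" → prefix "fenso" already present; 7 new (n, e, l, i, n, d, e)
  "fensokagal" → prefix "fenso" already present; 5 new (k, a, g, a, l)
  "fenrotorbel" → prefix "fenro" already present; 6 new (t, o, r, b, e, l)
  "papaven" → prefix "pa" already present; 5 new (p, a, v, e, n)
  "fensodepa" → prefix "fenso" already present; 4 new (d, e, p, a)
  "fensorun" → prefix "fensor" already present; 2 new (u, n)
  "fenrovengal" → prefix "fenro" already present; 6 new (v, e, n, g, a, l)
Total nodes = 11 + 2 + 9 + 3 + 2 + 6 + 7 + 5 + 6 + 5 + 4 + 2 + 6 = 68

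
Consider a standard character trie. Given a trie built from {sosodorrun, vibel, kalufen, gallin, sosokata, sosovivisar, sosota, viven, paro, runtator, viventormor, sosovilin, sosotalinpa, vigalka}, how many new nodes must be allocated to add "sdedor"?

5

"s" is already a path in the trie; the remaining "dedor" must be added.
So 6 − 1 = 5 new nodes.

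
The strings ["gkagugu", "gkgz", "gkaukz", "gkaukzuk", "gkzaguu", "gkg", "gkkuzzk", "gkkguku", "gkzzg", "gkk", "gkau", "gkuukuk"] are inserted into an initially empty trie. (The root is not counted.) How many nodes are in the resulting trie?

35

For each word, the new-node count is its length minus the longest prefix already in the trie:
  "gkagugu" → 7 new (g, k, a, g, u, g, u)
  "gkgz" → prefix "gk" already present; 2 new (g, z)
  "gkaukz" → prefix "gka" already present; 3 new (u, k, z)
  "gkaukzuk" → prefix "gkaukz" already present; 2 new (u, k)
  "gkzaguu" → prefix "gk" already present; 5 new (z, a, g, u, u)
  "gkg" → prefix "gkg" already present; 0 new (none)
  "gkkuzzk" → prefix "gk" already present; 5 new (k, u, z, z, k)
  "gkkguku" → prefix "gkk" already present; 4 new (g, u, k, u)
  "gkzzg" → prefix "gkz" already present; 2 new (z, g)
  "gkk" → prefix "gkk" already present; 0 new (none)
  "gkau" → prefix "gkau" already present; 0 new (none)
  "gkuukuk" → prefix "gk" already present; 5 new (u, u, k, u, k)
Total nodes = 7 + 2 + 3 + 2 + 5 + 0 + 5 + 4 + 2 + 0 + 0 + 5 = 35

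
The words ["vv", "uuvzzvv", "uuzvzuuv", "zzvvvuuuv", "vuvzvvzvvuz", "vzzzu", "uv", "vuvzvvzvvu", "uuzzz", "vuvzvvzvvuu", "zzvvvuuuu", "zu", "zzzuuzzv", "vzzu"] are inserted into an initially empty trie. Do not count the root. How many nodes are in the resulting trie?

51

Insert word by word; a character creates a node only if that edge doesn't already exist:
  "vv" → 2 new (v, v)
  "uuvzzvv" → 7 new (u, u, v, z, z, v, v)
  "uuzvzuuv" → prefix "uu" already present; 6 new (z, v, z, u, u, v)
  "zzvvvuuuv" → 9 new (z, z, v, v, v, u, u, u, v)
  "vuvzvvzvvuz" → prefix "v" already present; 10 new (u, v, z, v, v, z, v, v, u, z)
  "vzzzu" → prefix "v" already present; 4 new (z, z, z, u)
  "uv" → prefix "u" already present; 1 new (v)
  "vuvzvvzvvu" → prefix "vuvzvvzvvu" already present; 0 new (none)
  "uuzzz" → prefix "uuz" already present; 2 new (z, z)
  "vuvzvvzvvuu" → prefix "vuvzvvzvvu" already present; 1 new (u)
  "zzvvvuuuu" → prefix "zzvvvuuu" already present; 1 new (u)
  "zu" → prefix "z" already present; 1 new (u)
  "zzzuuzzv" → prefix "zz" already present; 6 new (z, u, u, z, z, v)
  "vzzu" → prefix "vzz" already present; 1 new (u)
Total nodes = 2 + 7 + 6 + 9 + 10 + 4 + 1 + 0 + 2 + 1 + 1 + 1 + 6 + 1 = 51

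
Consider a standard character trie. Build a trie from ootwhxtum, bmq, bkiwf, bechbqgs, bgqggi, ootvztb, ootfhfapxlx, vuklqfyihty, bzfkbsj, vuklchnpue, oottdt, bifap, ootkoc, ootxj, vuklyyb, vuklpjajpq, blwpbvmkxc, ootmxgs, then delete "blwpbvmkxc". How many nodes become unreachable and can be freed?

9

After clearing the end-marker at "blwpbvmkxc", prune upward until reaching a node still needed by another word.
The suffix "lwpbvmkxc" (9 nodes) is used only by "blwpbvmkxc"; the node for "b" still has the child "m", so pruning stops there.
Nodes removed: 9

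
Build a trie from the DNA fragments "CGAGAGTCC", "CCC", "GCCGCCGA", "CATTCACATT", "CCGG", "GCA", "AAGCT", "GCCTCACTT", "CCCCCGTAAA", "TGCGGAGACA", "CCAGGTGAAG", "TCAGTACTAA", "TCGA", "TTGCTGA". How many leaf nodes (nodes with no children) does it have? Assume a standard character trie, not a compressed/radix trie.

13

Leaves are exactly the stored words that no other stored word extends.
Those words: "AAGCT", "CATTCACATT", "CCAGGTGAAG", "CCCCCGTAAA", "CCGG", "CGAGAGTCC", "GCA", "GCCGCCGA", "GCCTCACTT", "TCAGTACTAA", "TCGA", "TGCGGAGACA", "TTGCTGA"
Leaf count: 13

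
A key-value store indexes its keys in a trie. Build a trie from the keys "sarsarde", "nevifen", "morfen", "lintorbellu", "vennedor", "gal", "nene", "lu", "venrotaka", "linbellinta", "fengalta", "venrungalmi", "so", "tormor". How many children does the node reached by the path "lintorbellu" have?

0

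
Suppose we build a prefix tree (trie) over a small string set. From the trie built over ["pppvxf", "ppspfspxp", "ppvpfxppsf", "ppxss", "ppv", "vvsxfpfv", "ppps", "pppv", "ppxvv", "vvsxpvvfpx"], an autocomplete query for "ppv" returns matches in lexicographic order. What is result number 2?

ppvpfxppsf

DFS of the "ppv" subtree visits, in order: "ppv", "ppvpfxppsf"
The 2nd is ppvpfxppsf.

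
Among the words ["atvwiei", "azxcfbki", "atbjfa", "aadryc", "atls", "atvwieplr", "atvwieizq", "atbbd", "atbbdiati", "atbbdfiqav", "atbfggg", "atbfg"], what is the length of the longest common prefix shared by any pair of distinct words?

Look for the deepest trie node that still has at least two words in its subtree.
"atvwiei" and "atvwieizq" agree on "atvwiei" (7 characters) before diverging; nothing deeper is shared.
Longest shared-prefix length: 7

7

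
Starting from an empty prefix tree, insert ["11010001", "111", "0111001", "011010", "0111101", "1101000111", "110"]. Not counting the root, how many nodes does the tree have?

For each word, the new-node count is its length minus the longest prefix already in the trie:
  "11010001" → 8 new (1, 1, 0, 1, 0, 0, 0, 1)
  "111" → prefix "11" already present; 1 new (1)
  "0111001" → 7 new (0, 1, 1, 1, 0, 0, 1)
  "011010" → prefix "011" already present; 3 new (0, 1, 0)
  "0111101" → prefix "0111" already present; 3 new (1, 0, 1)
  "1101000111" → prefix "11010001" already present; 2 new (1, 1)
  "110" → prefix "110" already present; 0 new (none)
Total nodes = 8 + 1 + 7 + 3 + 3 + 2 + 0 = 24

24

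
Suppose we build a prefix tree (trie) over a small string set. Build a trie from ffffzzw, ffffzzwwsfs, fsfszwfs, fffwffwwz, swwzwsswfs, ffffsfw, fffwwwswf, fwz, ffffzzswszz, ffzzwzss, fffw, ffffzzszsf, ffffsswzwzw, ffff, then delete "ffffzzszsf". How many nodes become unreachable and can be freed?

3

Walk "ffffzzszsf" from the leaf back toward the root, removing each node that no remaining word uses.
The suffix "zsf" (3 nodes) is used only by "ffffzzszsf"; the node for "ffffzzs" still has the child "w", so pruning stops there.
Nodes removed: 3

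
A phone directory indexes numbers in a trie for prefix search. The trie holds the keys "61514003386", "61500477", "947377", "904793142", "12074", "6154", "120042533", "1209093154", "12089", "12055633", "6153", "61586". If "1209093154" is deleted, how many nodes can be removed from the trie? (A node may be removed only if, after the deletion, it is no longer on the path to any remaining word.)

7

After clearing the end-marker at "1209093154", prune upward until reaching a node still needed by another word.
The suffix "9093154" (7 nodes) is used only by "1209093154"; the node for "120" still has the child "7", so pruning stops there.
Nodes removed: 7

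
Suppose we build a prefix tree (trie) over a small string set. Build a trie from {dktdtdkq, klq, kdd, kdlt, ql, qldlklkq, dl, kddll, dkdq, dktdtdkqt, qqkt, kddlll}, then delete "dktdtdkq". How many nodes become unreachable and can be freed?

After clearing the end-marker at "dktdtdkq", prune upward until reaching a node still needed by another word.
Every node on "dktdtdkq" is still needed (e.g. by "dktdtdkqt"), so nothing is freed.
Nodes removed: 0

0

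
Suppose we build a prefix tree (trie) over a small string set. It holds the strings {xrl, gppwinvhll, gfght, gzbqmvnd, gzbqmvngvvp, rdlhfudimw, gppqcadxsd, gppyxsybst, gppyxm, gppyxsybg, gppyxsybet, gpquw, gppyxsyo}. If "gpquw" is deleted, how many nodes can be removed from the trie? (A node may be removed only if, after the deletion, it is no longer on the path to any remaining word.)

3

Walk "gpquw" from the leaf back toward the root, removing each node that no remaining word uses.
The suffix "quw" (3 nodes) is used only by "gpquw"; the node for "gp" still has the child "p", so pruning stops there.
Nodes removed: 3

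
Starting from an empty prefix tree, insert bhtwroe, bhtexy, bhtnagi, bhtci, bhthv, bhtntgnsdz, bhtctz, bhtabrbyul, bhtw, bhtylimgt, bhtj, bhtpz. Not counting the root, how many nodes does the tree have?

42

For each word, the new-node count is its length minus the longest prefix already in the trie:
  "bhtwroe" → 7 new (b, h, t, w, r, o, e)
  "bhtexy" → prefix "bht" already present; 3 new (e, x, y)
  "bhtnagi" → prefix "bht" already present; 4 new (n, a, g, i)
  "bhtci" → prefix "bht" already present; 2 new (c, i)
  "bhthv" → prefix "bht" already present; 2 new (h, v)
  "bhtntgnsdz" → prefix "bhtn" already present; 6 new (t, g, n, s, d, z)
  "bhtctz" → prefix "bhtc" already present; 2 new (t, z)
  "bhtabrbyul" → prefix "bht" already present; 7 new (a, b, r, b, y, u, l)
  "bhtw" → prefix "bhtw" already present; 0 new (none)
  "bhtylimgt" → prefix "bht" already present; 6 new (y, l, i, m, g, t)
  "bhtj" → prefix "bht" already present; 1 new (j)
  "bhtpz" → prefix "bht" already present; 2 new (p, z)
Total nodes = 7 + 3 + 4 + 2 + 2 + 6 + 2 + 7 + 0 + 6 + 1 + 2 = 42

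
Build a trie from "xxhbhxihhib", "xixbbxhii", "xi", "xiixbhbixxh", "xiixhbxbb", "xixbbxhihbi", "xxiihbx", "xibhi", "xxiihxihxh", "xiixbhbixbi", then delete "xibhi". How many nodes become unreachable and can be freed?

Walk "xibhi" from the leaf back toward the root, removing each node that no remaining word uses.
The suffix "bhi" (3 nodes) is used only by "xibhi"; the node for "xi" still has the child "x", so pruning stops there.
Nodes removed: 3

3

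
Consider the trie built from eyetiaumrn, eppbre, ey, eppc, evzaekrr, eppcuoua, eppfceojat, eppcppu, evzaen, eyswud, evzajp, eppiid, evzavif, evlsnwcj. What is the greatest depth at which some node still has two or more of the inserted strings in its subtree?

5

Equivalently: take the maximum, over all pairs, of their longest common prefix length.
"evzaekrr" and "evzaen" agree on "evzae" (5 characters) before diverging; nothing deeper is shared.
Longest shared-prefix length: 5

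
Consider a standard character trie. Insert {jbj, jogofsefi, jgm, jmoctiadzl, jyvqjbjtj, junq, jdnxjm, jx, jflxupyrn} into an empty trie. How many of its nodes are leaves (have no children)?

A leaf is a node with no children — equivalently, the end of a word that is not a proper prefix of any other stored word.
Those words: "jbj", "jdnxjm", "jflxupyrn", "jgm", "jmoctiadzl", "jogofsefi", "junq", "jx", "jyvqjbjtj"
Leaf count: 9

9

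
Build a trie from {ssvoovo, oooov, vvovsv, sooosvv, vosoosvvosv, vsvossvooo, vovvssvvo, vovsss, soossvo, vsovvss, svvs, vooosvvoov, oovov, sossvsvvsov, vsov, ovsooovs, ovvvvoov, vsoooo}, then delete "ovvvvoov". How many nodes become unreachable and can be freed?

6

After clearing the end-marker at "ovvvvoov", prune upward until reaching a node still needed by another word.
The suffix "vvvoov" (6 nodes) is used only by "ovvvvoov"; the node for "ov" still has the child "s", so pruning stops there.
Nodes removed: 6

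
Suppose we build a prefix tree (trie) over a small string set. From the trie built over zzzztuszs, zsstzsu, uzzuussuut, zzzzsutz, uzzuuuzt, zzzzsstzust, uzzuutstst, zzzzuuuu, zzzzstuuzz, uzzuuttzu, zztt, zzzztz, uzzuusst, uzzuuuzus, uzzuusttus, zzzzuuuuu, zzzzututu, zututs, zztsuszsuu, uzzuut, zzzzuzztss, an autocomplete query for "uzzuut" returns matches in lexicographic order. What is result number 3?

uzzuuttzu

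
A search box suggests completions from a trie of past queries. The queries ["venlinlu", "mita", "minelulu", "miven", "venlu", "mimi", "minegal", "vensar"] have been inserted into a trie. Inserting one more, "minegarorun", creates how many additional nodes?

5

The longest prefix of "minegarorun" already in the trie is "minega" (length 6).
Each of the 5 remaining characters creates one node.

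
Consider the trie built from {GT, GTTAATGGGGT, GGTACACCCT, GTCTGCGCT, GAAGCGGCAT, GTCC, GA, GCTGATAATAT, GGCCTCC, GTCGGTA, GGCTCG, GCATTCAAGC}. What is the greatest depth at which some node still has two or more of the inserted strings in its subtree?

3

The deepest shared node is where two words last agree before diverging.
e.g. "GGCCTCC" and "GGCTCG" share the prefix "GGC" of length 3; no pair shares a longer one.
Longest shared-prefix length: 3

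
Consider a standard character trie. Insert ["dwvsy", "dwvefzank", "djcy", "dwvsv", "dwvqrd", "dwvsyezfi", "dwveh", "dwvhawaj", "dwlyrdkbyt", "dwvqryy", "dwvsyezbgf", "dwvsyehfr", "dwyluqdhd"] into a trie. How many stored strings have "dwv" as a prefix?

10

Filter for entries beginning with "dwv":
Matches: "dwvefzank", "dwveh", "dwvhawaj", "dwvqrd", "dwvqryy", "dwvsv", "dwvsy", "dwvsyehfr", "dwvsyezbgf", "dwvsyezfi"
Count: 10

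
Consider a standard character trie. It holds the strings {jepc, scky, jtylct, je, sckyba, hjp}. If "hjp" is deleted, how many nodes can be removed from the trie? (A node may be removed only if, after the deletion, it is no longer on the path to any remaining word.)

3

After clearing the end-marker at "hjp", prune upward until reaching a node still needed by another word.
No other word shares any prefix with "hjp", so all 3 of its nodes go.
Nodes removed: 3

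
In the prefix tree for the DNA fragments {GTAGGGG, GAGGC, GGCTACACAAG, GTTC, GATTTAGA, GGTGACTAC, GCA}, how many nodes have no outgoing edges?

7

A leaf is a node with no children — equivalently, the end of a word that is not a proper prefix of any other stored word.
Those words: "GAGGC", "GATTTAGA", "GCA", "GGCTACACAAG", "GGTGACTAC", "GTAGGGG", "GTTC"
Leaf count: 7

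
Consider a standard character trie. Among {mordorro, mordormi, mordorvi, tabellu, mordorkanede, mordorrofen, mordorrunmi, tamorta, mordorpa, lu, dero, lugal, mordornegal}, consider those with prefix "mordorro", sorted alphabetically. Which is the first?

mordorro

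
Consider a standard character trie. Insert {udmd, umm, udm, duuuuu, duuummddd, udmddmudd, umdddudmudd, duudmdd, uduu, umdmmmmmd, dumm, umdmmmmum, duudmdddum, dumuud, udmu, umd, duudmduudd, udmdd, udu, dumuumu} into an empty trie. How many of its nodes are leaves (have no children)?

14

Leaves are exactly the stored words that no other stored word extends.
Those words: "dumm", "dumuud", "dumuumu", "duudmdddum", "duudmduudd", "duuummddd", "duuuuu", "udmddmudd", "udmu", "uduu", "umdddudmudd", "umdmmmmmd", "umdmmmmum", "umm"
Leaf count: 14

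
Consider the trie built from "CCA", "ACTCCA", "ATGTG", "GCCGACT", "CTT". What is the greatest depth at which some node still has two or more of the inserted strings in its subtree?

Equivalently: take the maximum, over all pairs, of their longest common prefix length.
e.g. "ACTCCA" and "ATGTG" share the prefix "A" of length 1; no pair shares a longer one.
Longest shared-prefix length: 1

1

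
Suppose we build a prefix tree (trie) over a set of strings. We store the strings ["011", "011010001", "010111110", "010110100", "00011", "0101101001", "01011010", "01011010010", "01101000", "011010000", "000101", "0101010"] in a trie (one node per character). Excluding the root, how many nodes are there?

Trie structure (* marks end of a word):
(root)
└─ 0
   ├─ 0
   │  └─ 0
   │     └─ 1
   │        ├─ 0
   │        │  └─ 1 *
   │        └─ 1 *
   └─ 1
      ├─ 0
      │  └─ 1
      │     ├─ 0
      │     │  └─ 1
      │     │     └─ 0 *
      │     └─ 1
      │        ├─ 0
      │        │  └─ 1
      │        │     └─ 0 *
      │        │        └─ 0 *
      │        │           └─ 1 *
      │        │              └─ 0 *
      │        └─ 1
      │           └─ 1
      │              └─ 1
      │                 └─ 0 *
      └─ 1 *
         └─ 0
            └─ 1
               └─ 0
                  └─ 0
                     └─ 0 *
                        ├─ 0 *
                        └─ 1 *
Counting every labelled node above: 32.

32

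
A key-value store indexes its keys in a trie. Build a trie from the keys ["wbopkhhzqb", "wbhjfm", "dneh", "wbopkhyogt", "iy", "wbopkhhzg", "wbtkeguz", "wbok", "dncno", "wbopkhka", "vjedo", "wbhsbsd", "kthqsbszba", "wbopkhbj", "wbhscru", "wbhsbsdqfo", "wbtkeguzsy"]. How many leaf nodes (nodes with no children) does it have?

Leaves are exactly the stored words that no other stored word extends.
Those words: "dncno", "dneh", "iy", "kthqsbszba", "vjedo", "wbhjfm", "wbhsbsdqfo", "wbhscru", "wbok", "wbopkhbj", "wbopkhhzg", "wbopkhhzqb", "wbopkhka", "wbopkhyogt", "wbtkeguzsy"
Leaf count: 15

15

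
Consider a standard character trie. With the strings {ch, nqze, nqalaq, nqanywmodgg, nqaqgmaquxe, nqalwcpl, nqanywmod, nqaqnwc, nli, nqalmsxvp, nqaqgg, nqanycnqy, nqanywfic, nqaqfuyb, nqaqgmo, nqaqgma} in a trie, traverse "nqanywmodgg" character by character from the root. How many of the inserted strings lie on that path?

2

Traverse "nqanywmodgg" character by character; count nodes along the way that are marked as word ends.
Prefixes of the query that are stored words: "nqanywmod", "nqanywmodgg"
Count: 2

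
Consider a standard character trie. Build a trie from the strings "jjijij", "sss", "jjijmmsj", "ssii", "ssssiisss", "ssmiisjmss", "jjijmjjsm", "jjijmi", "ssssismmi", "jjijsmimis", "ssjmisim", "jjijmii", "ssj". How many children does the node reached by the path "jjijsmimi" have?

1

Follow the path "jjijsmimi" to its node, then look at its outgoing edges.
Characters that immediately follow "jjijsmimi" among the stored strings: {s}.
That node has 1 child edge.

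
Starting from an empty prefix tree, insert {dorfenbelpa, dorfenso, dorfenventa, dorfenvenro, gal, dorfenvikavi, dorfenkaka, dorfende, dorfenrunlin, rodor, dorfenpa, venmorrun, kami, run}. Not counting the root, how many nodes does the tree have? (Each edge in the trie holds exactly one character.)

62

Count nodes per top-level branch (shared prefixes stored once):
  'd'-branch (dorfenbelpa, dorfende, dorfenkaka, dorfenpa, dorfenrunlin, dorfenso, dorfenvenro, dorfenventa, dorfenvikavi): 39 nodes
  'g'-branch (gal): 3 nodes
  'k'-branch (kami): 4 nodes
  'r'-branch (rodor, run): 7 nodes
  'v'-branch (venmorrun): 9 nodes
Sum: 62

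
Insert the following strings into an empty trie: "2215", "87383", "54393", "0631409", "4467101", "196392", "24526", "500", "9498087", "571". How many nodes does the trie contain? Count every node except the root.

49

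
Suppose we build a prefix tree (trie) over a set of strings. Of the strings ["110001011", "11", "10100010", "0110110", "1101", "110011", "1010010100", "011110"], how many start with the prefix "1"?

6

Walk to "1"; the words in its subtree are exactly those with that prefix.
Words under "1": 10100010, 1010010100, 11, 110001011, 110011, 1101
Count: 6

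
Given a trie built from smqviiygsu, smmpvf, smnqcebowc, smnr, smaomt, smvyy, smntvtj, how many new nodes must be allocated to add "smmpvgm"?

"smmpv" is already a path in the trie; the remaining "gm" must be added.
So 7 − 5 = 2 new nodes.

2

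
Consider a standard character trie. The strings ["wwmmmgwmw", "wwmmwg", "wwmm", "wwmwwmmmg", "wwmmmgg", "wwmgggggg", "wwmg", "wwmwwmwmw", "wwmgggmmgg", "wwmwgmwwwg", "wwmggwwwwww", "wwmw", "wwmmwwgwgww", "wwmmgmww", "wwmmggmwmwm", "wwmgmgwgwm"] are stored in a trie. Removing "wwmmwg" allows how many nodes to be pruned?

1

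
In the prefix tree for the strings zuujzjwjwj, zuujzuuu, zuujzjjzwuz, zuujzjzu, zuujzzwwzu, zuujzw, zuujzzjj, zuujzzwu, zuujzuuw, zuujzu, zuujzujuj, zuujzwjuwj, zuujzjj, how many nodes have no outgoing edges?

10

A leaf is a node with no children — equivalently, the end of a word that is not a proper prefix of any other stored word.
Those words: "zuujzjjzwuz", "zuujzjwjwj", "zuujzjzu", "zuujzujuj", "zuujzuuu", "zuujzuuw", "zuujzwjuwj", "zuujzzjj", "zuujzzwu", "zuujzzwwzu"
Leaf count: 10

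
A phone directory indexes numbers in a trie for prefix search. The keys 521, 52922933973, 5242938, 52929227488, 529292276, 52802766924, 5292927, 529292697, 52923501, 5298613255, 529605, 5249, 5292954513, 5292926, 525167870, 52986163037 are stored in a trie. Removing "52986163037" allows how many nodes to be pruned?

5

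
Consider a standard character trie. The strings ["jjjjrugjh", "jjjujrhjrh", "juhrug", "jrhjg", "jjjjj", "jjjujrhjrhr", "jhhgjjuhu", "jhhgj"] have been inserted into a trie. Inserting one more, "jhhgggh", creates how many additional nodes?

3

"jhhg" is already a path in the trie; the remaining "ggh" must be added.
So 7 − 4 = 3 new nodes.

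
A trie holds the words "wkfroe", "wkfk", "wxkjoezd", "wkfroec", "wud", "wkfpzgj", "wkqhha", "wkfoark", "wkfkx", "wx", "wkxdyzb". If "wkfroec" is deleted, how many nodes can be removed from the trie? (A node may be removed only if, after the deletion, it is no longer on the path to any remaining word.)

After clearing the end-marker at "wkfroec", prune upward until reaching a node still needed by another word.
The suffix "c" (1 node) is used only by "wkfroec"; "wkfroe" is itself a stored word, so pruning stops there.
Nodes removed: 1

1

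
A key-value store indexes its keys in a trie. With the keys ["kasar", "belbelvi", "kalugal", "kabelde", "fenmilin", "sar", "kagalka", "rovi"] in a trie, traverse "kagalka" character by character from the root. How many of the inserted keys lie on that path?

1

Walk "kagalka" from the root; an end-of-word marker is hit whenever a stored word is a prefix of "kagalka".
Prefixes of the query that are stored words: "kagalka"
Count: 1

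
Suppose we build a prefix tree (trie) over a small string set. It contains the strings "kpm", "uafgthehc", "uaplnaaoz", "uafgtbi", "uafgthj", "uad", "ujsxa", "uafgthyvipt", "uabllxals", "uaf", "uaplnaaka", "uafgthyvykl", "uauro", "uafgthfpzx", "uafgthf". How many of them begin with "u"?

14

Filter for entries beginning with "u":
Words under "u": uabllxals, uad, uaf, uafgtbi, uafgthehc, uafgthf, uafgthfpzx, uafgthj, uafgthyvipt, uafgthyvykl, uaplnaaka, uaplnaaoz, uauro, ujsxa
Count: 14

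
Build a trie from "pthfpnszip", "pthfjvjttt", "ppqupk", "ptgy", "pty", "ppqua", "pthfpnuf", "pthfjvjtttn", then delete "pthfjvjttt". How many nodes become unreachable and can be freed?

A node on "pthfjvjttt"'s path can go only if nothing else ends at it or branches off below it.
Every node on "pthfjvjttt" is still needed (e.g. by "pthfjvjtttn"), so nothing is freed.
Nodes removed: 0

0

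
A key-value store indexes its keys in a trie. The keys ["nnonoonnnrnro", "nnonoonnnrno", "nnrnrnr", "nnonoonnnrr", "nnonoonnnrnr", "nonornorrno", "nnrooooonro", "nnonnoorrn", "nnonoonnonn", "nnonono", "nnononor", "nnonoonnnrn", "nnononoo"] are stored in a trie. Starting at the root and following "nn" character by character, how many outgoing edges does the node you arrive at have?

2

The children of the "nn" node are the distinct next characters among strings starting with "nn".
Characters that immediately follow "nn" among the stored strings: {o, r}.
That node has 2 child edges.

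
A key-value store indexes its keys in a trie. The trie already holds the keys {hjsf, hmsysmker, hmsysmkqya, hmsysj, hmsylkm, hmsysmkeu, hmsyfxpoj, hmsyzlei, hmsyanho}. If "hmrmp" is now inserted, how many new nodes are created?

The longest prefix of "hmrmp" already in the trie is "hm" (length 2).
So 5 − 2 = 3 new nodes.

3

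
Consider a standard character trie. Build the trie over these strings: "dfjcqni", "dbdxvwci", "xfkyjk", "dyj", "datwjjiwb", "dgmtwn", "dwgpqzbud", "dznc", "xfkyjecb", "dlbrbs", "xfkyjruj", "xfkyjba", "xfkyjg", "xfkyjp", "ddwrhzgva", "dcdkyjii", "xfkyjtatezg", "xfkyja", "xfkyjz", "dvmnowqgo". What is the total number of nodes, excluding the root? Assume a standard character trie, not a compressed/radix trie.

Insert word by word; a character creates a node only if that edge doesn't already exist:
  "dfjcqni" → 7 new (d, f, j, c, q, n, i)
  "dbdxvwci" → prefix "d" already present; 7 new (b, d, x, v, w, c, i)
  "xfkyjk" → 6 new (x, f, k, y, j, k)
  "dyj" → prefix "d" already present; 2 new (y, j)
  "datwjjiwb" → prefix "d" already present; 8 new (a, t, w, j, j, i, w, b)
  "dgmtwn" → prefix "d" already present; 5 new (g, m, t, w, n)
  "dwgpqzbud" → prefix "d" already present; 8 new (w, g, p, q, z, b, u, d)
  "dznc" → prefix "d" already present; 3 new (z, n, c)
  "xfkyjecb" → prefix "xfkyj" already present; 3 new (e, c, b)
  "dlbrbs" → prefix "d" already present; 5 new (l, b, r, b, s)
  "xfkyjruj" → prefix "xfkyj" already present; 3 new (r, u, j)
  "xfkyjba" → prefix "xfkyj" already present; 2 new (b, a)
  "xfkyjg" → prefix "xfkyj" already present; 1 new (g)
  "xfkyjp" → prefix "xfkyj" already present; 1 new (p)
  "ddwrhzgva" → prefix "d" already present; 8 new (d, w, r, h, z, g, v, a)
  "dcdkyjii" → prefix "d" already present; 7 new (c, d, k, y, j, i, i)
  "xfkyjtatezg" → prefix "xfkyj" already present; 6 new (t, a, t, e, z, g)
  "xfkyja" → prefix "xfkyj" already present; 1 new (a)
  "xfkyjz" → prefix "xfkyj" already present; 1 new (z)
  "dvmnowqgo" → prefix "d" already present; 8 new (v, m, n, o, w, q, g, o)
Total nodes = 7 + 7 + 6 + 2 + 8 + 5 + 8 + 3 + 3 + 5 + 3 + 2 + 1 + 1 + 8 + 7 + 6 + 1 + 1 + 8 = 92

92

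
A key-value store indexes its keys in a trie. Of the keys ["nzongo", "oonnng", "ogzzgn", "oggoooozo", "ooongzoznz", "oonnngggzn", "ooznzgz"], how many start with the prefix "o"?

6

Filter for entries beginning with "o":
Matches: "oggoooozo", "ogzzgn", "oonnng", "oonnngggzn", "ooongzoznz", "ooznzgz"
Count: 6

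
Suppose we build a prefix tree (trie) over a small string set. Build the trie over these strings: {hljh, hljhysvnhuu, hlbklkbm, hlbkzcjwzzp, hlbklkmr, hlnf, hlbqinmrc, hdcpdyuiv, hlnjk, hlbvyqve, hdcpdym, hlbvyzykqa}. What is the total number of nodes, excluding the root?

For each word, the new-node count is its length minus the longest prefix already in the trie:
  "hljh" → 4 new (h, l, j, h)
  "hljhysvnhuu" → prefix "hljh" already present; 7 new (y, s, v, n, h, u, u)
  "hlbklkbm" → prefix "hl" already present; 6 new (b, k, l, k, b, m)
  "hlbkzcjwzzp" → prefix "hlbk" already present; 7 new (z, c, j, w, z, z, p)
  "hlbklkmr" → prefix "hlbklk" already present; 2 new (m, r)
  "hlnf" → prefix "hl" already present; 2 new (n, f)
  "hlbqinmrc" → prefix "hlb" already present; 6 new (q, i, n, m, r, c)
  "hdcpdyuiv" → prefix "h" already present; 8 new (d, c, p, d, y, u, i, v)
  "hlnjk" → prefix "hln" already present; 2 new (j, k)
  "hlbvyqve" → prefix "hlb" already present; 5 new (v, y, q, v, e)
  "hdcpdym" → prefix "hdcpdy" already present; 1 new (m)
  "hlbvyzykqa" → prefix "hlbvy" already present; 5 new (z, y, k, q, a)
Total nodes = 4 + 7 + 6 + 7 + 2 + 2 + 6 + 8 + 2 + 5 + 1 + 5 = 55

55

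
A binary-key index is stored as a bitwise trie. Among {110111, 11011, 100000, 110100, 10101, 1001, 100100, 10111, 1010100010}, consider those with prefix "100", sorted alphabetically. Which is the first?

100000

Filter for "100…" and sort: "100000", "1001", "100100"
Position 1: 100000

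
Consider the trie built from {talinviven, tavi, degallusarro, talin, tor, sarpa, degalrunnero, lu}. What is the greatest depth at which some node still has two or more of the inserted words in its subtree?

Look for the deepest trie node that still has at least two words in its subtree.
e.g. "degallusarro" and "degalrunnero" share the prefix "degal" of length 5; no pair shares a longer one.
Longest shared-prefix length: 5

5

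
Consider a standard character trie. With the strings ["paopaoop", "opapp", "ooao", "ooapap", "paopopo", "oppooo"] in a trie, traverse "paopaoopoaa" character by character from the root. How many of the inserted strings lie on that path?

1

Walk "paopaoopoaa" from the root; an end-of-word marker is hit whenever a stored word is a prefix of "paopaoopoaa".
Prefixes of the query that are stored words: "paopaoop"
Count: 1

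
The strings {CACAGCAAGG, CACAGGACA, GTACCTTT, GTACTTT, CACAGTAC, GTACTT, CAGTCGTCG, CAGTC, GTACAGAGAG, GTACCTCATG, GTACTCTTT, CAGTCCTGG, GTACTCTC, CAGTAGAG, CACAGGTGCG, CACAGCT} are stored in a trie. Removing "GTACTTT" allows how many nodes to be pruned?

1

After clearing the end-marker at "GTACTTT", prune upward until reaching a node still needed by another word.
The suffix "T" (1 node) is used only by "GTACTTT"; "GTACTT" is itself a stored word, so pruning stops there.
Nodes removed: 1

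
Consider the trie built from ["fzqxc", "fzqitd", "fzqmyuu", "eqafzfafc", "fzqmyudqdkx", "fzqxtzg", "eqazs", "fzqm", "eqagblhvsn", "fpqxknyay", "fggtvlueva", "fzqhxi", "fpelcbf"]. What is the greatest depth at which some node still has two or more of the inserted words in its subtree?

6

Look for the deepest trie node that still has at least two words in its subtree.
e.g. "fzqmyudqdkx" and "fzqmyuu" share the prefix "fzqmyu" of length 6; no pair shares a longer one.
Longest shared-prefix length: 6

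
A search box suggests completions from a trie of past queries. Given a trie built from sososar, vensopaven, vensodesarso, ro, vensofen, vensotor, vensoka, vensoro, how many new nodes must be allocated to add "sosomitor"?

Walking "sosomitor" from the root, the first 4 characters ("soso") follow existing edges; "m" is the first miss.
Each of the 5 remaining characters creates one node.

5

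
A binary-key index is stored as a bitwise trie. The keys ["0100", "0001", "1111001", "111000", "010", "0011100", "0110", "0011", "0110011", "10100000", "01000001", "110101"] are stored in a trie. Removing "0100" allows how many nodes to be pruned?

A node on "0100"'s path can go only if nothing else ends at it or branches off below it.
Every node on "0100" is still needed (e.g. by "01000001"), so nothing is freed.
Nodes removed: 0

0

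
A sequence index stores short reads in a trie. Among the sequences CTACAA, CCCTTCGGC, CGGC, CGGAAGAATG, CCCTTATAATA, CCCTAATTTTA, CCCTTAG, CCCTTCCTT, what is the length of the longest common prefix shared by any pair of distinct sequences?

6

The deepest shared node is where two words last agree before diverging.
e.g. "CCCTTAG" and "CCCTTATAATA" share the prefix "CCCTTA" of length 6; no pair shares a longer one.
Longest shared-prefix length: 6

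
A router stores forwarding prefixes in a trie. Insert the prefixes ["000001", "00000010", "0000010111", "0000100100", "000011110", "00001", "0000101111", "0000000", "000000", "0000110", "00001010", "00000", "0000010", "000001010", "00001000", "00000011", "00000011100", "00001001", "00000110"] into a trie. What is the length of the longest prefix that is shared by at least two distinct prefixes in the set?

The deepest shared node is where two words last agree before diverging.
"00000011" and "00000011100" agree on "00000011" (8 characters) before diverging; nothing deeper is shared.
Longest shared-prefix length: 8

8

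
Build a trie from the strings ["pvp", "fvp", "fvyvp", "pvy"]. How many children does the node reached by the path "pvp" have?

0

Follow the path "pvp" to its node, then look at its outgoing edges.
No stored string extends past "pvp".
That node has 0 child edges.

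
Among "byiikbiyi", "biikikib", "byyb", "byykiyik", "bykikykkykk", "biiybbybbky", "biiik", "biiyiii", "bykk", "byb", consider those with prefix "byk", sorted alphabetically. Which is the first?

bykikykkykk

Words with prefix "byk", in lexicographic order: "bykikykkykk", "bykk"
Position 1: bykikykkykk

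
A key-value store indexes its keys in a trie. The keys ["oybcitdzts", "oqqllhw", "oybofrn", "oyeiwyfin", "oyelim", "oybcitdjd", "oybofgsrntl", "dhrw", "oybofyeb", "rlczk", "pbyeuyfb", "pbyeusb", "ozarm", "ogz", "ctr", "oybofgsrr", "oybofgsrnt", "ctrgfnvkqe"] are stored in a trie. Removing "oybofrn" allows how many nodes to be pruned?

Walk "oybofrn" from the leaf back toward the root, removing each node that no remaining word uses.
The suffix "rn" (2 nodes) is used only by "oybofrn"; the node for "oybof" still has the child "g", so pruning stops there.
Nodes removed: 2

2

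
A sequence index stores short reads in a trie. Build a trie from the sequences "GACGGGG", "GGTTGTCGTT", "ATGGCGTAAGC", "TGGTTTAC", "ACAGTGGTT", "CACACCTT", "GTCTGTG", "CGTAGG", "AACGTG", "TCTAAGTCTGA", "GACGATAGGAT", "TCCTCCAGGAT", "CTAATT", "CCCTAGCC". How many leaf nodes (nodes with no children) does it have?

14

A leaf is a node with no children — equivalently, the end of a word that is not a proper prefix of any other stored word.
Those words: "AACGTG", "ACAGTGGTT", "ATGGCGTAAGC", "CACACCTT", "CCCTAGCC", "CGTAGG", "CTAATT", "GACGATAGGAT", "GACGGGG", "GGTTGTCGTT", "GTCTGTG", "TCCTCCAGGAT", "TCTAAGTCTGA", "TGGTTTAC"
Leaf count: 14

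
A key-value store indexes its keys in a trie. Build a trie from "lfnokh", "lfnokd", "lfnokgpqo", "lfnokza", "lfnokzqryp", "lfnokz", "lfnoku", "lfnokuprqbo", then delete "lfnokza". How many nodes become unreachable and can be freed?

After clearing the end-marker at "lfnokza", prune upward until reaching a node still needed by another word.
The suffix "a" (1 node) is used only by "lfnokza"; the node for "lfnokz" still has the child "q", so pruning stops there.
Nodes removed: 1

1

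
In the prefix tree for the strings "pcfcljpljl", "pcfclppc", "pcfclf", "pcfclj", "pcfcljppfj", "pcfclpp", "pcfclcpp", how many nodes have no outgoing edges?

5

A leaf is a node with no children — equivalently, the end of a word that is not a proper prefix of any other stored word.
Those words: "pcfclcpp", "pcfclf", "pcfcljpljl", "pcfcljppfj", "pcfclppc"
Leaf count: 5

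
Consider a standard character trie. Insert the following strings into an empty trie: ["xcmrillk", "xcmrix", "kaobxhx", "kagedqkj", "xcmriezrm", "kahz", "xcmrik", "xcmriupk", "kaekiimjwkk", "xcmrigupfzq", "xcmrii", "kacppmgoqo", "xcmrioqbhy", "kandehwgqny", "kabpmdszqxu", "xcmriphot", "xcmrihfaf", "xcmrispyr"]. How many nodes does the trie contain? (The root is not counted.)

91

Trace insertions, counting only characters that open a new branch:
  "xcmrillk" → 8 new (x, c, m, r, i, l, l, k)
  "xcmrix" → prefix "xcmri" already present; 1 new (x)
  "kaobxhx" → 7 new (k, a, o, b, x, h, x)
  "kagedqkj" → prefix "ka" already present; 6 new (g, e, d, q, k, j)
  "xcmriezrm" → prefix "xcmri" already present; 4 new (e, z, r, m)
  "kahz" → prefix "ka" already present; 2 new (h, z)
  "xcmrik" → prefix "xcmri" already present; 1 new (k)
  "xcmriupk" → prefix "xcmri" already present; 3 new (u, p, k)
  "kaekiimjwkk" → prefix "ka" already present; 9 new (e, k, i, i, m, j, w, k, k)
  "xcmrigupfzq" → prefix "xcmri" already present; 6 new (g, u, p, f, z, q)
  "xcmrii" → prefix "xcmri" already present; 1 new (i)
  "kacppmgoqo" → prefix "ka" already present; 8 new (c, p, p, m, g, o, q, o)
  "xcmrioqbhy" → prefix "xcmri" already present; 5 new (o, q, b, h, y)
  "kandehwgqny" → prefix "ka" already present; 9 new (n, d, e, h, w, g, q, n, y)
  "kabpmdszqxu" → prefix "ka" already present; 9 new (b, p, m, d, s, z, q, x, u)
  "xcmriphot" → prefix "xcmri" already present; 4 new (p, h, o, t)
  "xcmrihfaf" → prefix "xcmri" already present; 4 new (h, f, a, f)
  "xcmrispyr" → prefix "xcmri" already present; 4 new (s, p, y, r)
Total nodes = 8 + 1 + 7 + 6 + 4 + 2 + 1 + 3 + 9 + 6 + 1 + 8 + 5 + 9 + 9 + 4 + 4 + 4 = 91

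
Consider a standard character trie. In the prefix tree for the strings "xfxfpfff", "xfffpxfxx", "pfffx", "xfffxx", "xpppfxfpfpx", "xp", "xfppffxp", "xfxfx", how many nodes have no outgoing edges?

7

A leaf is a node with no children — equivalently, the end of a word that is not a proper prefix of any other stored word.
Those words: "pfffx", "xfffpxfxx", "xfffxx", "xfppffxp", "xfxfpfff", "xfxfx", "xpppfxfpfpx"
Leaf count: 7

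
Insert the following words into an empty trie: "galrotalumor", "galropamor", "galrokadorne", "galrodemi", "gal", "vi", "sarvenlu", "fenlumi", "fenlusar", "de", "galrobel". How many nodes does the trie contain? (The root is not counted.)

Count nodes per top-level branch (shared prefixes stored once):
  'd'-branch (de): 2 nodes
  'f'-branch (fenlumi, fenlusar): 10 nodes
  'g'-branch (gal, galrobel, galrodemi, galrokadorne, galropamor, galrotalumor): 31 nodes
  's'-branch (sarvenlu): 8 nodes
  'v'-branch (vi): 2 nodes
Sum: 53

53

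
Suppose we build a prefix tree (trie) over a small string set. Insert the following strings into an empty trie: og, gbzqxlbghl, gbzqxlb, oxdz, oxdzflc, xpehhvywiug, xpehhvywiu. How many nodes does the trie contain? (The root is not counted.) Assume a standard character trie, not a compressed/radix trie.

29

Trie structure (* marks end of a word):
(root)
├─ g
│  └─ b
│     └─ z
│        └─ q
│           └─ x
│              └─ l
│                 └─ b *
│                    └─ g
│                       └─ h
│                          └─ l *
├─ o
│  ├─ g *
│  └─ x
│     └─ d
│        └─ z *
│           └─ f
│              └─ l
│                 └─ c *
└─ x
   └─ p
      └─ e
         └─ h
            └─ h
               └─ v
                  └─ y
                     └─ w
                        └─ i
                           └─ u *
                              └─ g *
Counting every labelled node above: 29.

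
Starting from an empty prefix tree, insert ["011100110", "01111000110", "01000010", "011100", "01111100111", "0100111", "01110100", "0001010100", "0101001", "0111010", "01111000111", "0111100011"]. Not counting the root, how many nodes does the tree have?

For each word, the new-node count is its length minus the longest prefix already in the trie:
  "011100110" → 9 new (0, 1, 1, 1, 0, 0, 1, 1, 0)
  "01111000110" → prefix "0111" already present; 7 new (1, 0, 0, 0, 1, 1, 0)
  "01000010" → prefix "01" already present; 6 new (0, 0, 0, 0, 1, 0)
  "011100" → prefix "011100" already present; 0 new (none)
  "01111100111" → prefix "01111" already present; 6 new (1, 0, 0, 1, 1, 1)
  "0100111" → prefix "0100" already present; 3 new (1, 1, 1)
  "01110100" → prefix "01110" already present; 3 new (1, 0, 0)
  "0001010100" → prefix "0" already present; 9 new (0, 0, 1, 0, 1, 0, 1, 0, 0)
  "0101001" → prefix "010" already present; 4 new (1, 0, 0, 1)
  "0111010" → prefix "0111010" already present; 0 new (none)
  "01111000111" → prefix "0111100011" already present; 1 new (1)
  "0111100011" → prefix "0111100011" already present; 0 new (none)
Total nodes = 9 + 7 + 6 + 0 + 6 + 3 + 3 + 9 + 4 + 0 + 1 + 0 = 48

48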